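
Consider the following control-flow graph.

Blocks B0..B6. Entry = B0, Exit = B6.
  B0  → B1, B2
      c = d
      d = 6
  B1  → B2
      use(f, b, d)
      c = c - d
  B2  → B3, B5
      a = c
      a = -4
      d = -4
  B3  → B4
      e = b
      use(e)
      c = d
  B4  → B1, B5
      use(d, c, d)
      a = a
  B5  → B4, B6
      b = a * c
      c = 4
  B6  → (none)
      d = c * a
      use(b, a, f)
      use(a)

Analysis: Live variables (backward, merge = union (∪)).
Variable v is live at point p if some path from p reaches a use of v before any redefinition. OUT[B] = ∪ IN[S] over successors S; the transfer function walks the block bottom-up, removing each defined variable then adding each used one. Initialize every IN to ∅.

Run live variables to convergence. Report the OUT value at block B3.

Answer: {a, b, c, d, f}

Derivation:
Fixpoint table:
  B0:   IN={b, d, f}   OUT={b, c, d, f}
  B1:   IN={b, c, d, f}   OUT={b, c, f}
  B2:   IN={b, c, f}   OUT={a, b, c, d, f}
  B3:   IN={a, b, d, f}   OUT={a, b, c, d, f}
  B4:   IN={a, b, c, d, f}   OUT={a, b, c, d, f}
  B5:   IN={a, c, d, f}   OUT={a, b, c, d, f}
  B6:   IN={a, b, c, f}   OUT={}

Merge at B3: OUT[B3] = IN[B4] = {a, b, c, d, f}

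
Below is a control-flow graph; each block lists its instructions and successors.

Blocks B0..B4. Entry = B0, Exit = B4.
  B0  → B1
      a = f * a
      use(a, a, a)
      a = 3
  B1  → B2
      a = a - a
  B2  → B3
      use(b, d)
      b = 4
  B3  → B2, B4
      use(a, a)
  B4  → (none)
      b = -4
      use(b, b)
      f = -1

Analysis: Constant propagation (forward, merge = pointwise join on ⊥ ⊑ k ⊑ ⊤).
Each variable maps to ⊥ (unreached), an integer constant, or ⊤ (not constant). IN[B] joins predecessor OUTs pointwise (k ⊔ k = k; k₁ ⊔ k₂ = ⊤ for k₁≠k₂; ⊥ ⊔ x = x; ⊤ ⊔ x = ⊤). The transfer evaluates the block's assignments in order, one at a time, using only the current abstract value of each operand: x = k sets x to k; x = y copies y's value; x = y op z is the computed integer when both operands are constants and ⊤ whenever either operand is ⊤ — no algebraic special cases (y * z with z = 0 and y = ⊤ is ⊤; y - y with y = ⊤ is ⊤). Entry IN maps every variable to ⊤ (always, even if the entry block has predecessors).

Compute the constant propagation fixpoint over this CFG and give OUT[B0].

Per-block solution:
  B0:   IN=(all ⊤)   OUT={a:3; rest ⊤}
  B1:   IN={a:3; rest ⊤}   OUT={a:0; rest ⊤}
  B2:   IN={a:0; rest ⊤}   OUT={a:0, b:4; rest ⊤}
  B3:   IN={a:0, b:4; rest ⊤}   OUT={a:0, b:4; rest ⊤}
  B4:   IN={a:0, b:4; rest ⊤}   OUT={a:0, b:-4, f:-1; rest ⊤}

B0 is the boundary node: IN[B0] = {a: ⊤, b: ⊤, c: ⊤, d: ⊤, e: ⊤, f: ⊤}
Applying B0's transfer function to that IN value gives OUT[B0] (row B0 above).

Answer: {a: 3, b: ⊤, c: ⊤, d: ⊤, e: ⊤, f: ⊤}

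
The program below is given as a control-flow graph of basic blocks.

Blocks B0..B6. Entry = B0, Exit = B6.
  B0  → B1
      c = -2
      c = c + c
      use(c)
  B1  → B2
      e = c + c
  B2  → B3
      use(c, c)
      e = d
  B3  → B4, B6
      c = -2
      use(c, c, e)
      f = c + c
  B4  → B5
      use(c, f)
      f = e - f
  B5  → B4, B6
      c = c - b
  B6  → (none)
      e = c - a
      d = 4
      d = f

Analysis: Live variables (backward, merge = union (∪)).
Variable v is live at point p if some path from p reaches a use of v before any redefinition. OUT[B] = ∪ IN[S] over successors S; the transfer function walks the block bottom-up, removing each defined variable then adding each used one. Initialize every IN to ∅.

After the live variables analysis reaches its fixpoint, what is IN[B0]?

Converged values:
  B0:  IN={a, b, d}  OUT={a, b, c, d}
  B1:  IN={a, b, c, d}  OUT={a, b, c, d}
  B2:  IN={a, b, c, d}  OUT={a, b, e}
  B3:  IN={a, b, e}  OUT={a, b, c, e, f}
  B4:  IN={a, b, c, e, f}  OUT={a, b, c, e, f}
  B5:  IN={a, b, c, e, f}  OUT={a, b, c, e, f}
  B6:  IN={a, c, f}  OUT={}

Merge at B0: OUT[B0] = IN[B1] = {a, b, c, d}
Applying B0's transfer function to that OUT value gives IN[B0] (row B0 above).

Answer: {a, b, d}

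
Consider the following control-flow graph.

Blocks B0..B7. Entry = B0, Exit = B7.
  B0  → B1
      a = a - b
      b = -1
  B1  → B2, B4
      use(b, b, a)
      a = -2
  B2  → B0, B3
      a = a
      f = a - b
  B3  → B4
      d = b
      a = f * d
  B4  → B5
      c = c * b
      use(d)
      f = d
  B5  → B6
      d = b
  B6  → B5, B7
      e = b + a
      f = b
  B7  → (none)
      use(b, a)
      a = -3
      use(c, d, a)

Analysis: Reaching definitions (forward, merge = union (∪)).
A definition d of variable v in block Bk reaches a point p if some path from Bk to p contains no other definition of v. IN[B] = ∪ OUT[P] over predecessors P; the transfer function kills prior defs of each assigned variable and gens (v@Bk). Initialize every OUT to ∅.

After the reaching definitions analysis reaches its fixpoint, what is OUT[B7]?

Converged values:
  B0:  IN={a@B2, b@B0, f@B2}  OUT={a@B0, b@B0, f@B2}
  B1:  IN={a@B0, b@B0, f@B2}  OUT={a@B1, b@B0, f@B2}
  B2:  IN={a@B1, b@B0, f@B2}  OUT={a@B2, b@B0, f@B2}
  B3:  IN={a@B2, b@B0, f@B2}  OUT={a@B3, b@B0, d@B3, f@B2}
  B4:  IN={a@B1, a@B3, b@B0, d@B3, f@B2}  OUT={a@B1, a@B3, b@B0, c@B4, d@B3, f@B4}
  B5:  IN={a@B1, a@B3, b@B0, c@B4, d@B3, d@B5, e@B6, f@B4, f@B6}  OUT={a@B1, a@B3, b@B0, c@B4, d@B5, e@B6, f@B4, f@B6}
  B6:  IN={a@B1, a@B3, b@B0, c@B4, d@B5, e@B6, f@B4, f@B6}  OUT={a@B1, a@B3, b@B0, c@B4, d@B5, e@B6, f@B6}
  B7:  IN={a@B1, a@B3, b@B0, c@B4, d@B5, e@B6, f@B6}  OUT={a@B7, b@B0, c@B4, d@B5, e@B6, f@B6}

Merge at B7: IN[B7] = OUT[B6] = {a@B1, a@B3, b@B0, c@B4, d@B5, e@B6, f@B6}
Applying B7's transfer function to that IN value gives OUT[B7] (row B7 above).

Answer: {a@B7, b@B0, c@B4, d@B5, e@B6, f@B6}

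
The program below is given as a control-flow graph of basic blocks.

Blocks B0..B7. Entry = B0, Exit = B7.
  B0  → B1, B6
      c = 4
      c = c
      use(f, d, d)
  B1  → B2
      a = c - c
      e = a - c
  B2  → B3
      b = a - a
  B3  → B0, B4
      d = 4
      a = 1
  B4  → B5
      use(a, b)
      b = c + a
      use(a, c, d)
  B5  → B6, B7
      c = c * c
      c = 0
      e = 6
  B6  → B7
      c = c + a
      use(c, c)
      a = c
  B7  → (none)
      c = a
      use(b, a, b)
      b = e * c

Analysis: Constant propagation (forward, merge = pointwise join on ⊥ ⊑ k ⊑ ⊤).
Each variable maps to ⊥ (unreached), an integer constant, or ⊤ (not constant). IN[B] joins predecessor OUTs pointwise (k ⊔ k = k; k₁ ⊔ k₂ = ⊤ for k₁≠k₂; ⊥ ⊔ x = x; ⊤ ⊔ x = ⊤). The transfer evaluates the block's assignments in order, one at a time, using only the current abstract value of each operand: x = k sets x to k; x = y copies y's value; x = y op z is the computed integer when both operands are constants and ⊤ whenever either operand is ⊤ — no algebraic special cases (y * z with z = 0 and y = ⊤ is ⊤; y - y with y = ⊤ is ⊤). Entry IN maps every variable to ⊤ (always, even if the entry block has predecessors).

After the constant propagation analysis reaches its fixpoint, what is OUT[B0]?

Per-block solution:
  B0:  IN=(all ⊤)  OUT={c:4; rest ⊤}
  B1:  IN={c:4; rest ⊤}  OUT={a:0, c:4, e:-4; rest ⊤}
  B2:  IN={a:0, c:4, e:-4; rest ⊤}  OUT={a:0, b:0, c:4, e:-4; rest ⊤}
  B3:  IN={a:0, b:0, c:4, e:-4; rest ⊤}  OUT={a:1, b:0, c:4, d:4, e:-4; rest ⊤}
  B4:  IN={a:1, b:0, c:4, d:4, e:-4; rest ⊤}  OUT={a:1, b:5, c:4, d:4, e:-4; rest ⊤}
  B5:  IN={a:1, b:5, c:4, d:4, e:-4; rest ⊤}  OUT={a:1, b:5, c:0, d:4, e:6; rest ⊤}
  B6:  IN=(all ⊤)  OUT=(all ⊤)
  B7:  IN=(all ⊤)  OUT=(all ⊤)

Merge at B0 (entry node, so the boundary value (all ⊤) is joined with the incoming edge(s)): IN[B0] = (all ⊤) ⊔ OUT[B3] = {a: ⊤, b: ⊤, c: ⊤, d: ⊤, e: ⊤, f: ⊤}
Applying B0's transfer function to that IN value gives OUT[B0] (row B0 above).

Answer: {a: ⊤, b: ⊤, c: 4, d: ⊤, e: ⊤, f: ⊤}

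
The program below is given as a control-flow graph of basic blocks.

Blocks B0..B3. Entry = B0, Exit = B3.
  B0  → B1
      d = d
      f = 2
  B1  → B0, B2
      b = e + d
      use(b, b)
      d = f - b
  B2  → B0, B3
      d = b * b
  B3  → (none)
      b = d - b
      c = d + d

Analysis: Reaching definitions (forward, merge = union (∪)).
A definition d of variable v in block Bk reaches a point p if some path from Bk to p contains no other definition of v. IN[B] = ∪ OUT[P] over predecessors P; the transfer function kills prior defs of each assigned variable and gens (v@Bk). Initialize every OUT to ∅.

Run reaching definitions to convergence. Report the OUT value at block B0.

Per-block solution:
  B0: | IN={b@B1, d@B1, d@B2, f@B0} | OUT={b@B1, d@B0, f@B0}
  B1: | IN={b@B1, d@B0, f@B0} | OUT={b@B1, d@B1, f@B0}
  B2: | IN={b@B1, d@B1, f@B0} | OUT={b@B1, d@B2, f@B0}
  B3: | IN={b@B1, d@B2, f@B0} | OUT={b@B3, c@B3, d@B2, f@B0}

Merge at B0 (entry node, so the boundary value {} is joined with the incoming edge(s)): IN[B0] = {} ⊔ OUT[B1] ⊔ OUT[B2] = {b@B1, d@B1, d@B2, f@B0}
Applying B0's transfer function to that IN value gives OUT[B0] (row B0 above).

Answer: {b@B1, d@B0, f@B0}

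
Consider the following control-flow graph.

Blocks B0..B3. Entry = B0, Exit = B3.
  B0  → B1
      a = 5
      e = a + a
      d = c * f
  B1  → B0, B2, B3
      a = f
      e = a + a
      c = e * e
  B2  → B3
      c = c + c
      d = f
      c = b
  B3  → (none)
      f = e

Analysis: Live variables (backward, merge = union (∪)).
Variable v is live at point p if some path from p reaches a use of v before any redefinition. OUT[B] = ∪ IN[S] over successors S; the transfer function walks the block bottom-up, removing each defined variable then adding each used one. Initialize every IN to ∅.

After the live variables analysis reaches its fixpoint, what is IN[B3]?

Answer: {e}

Trace:
Per-block solution:
  B0:  IN={b, c, f}  OUT={b, f}
  B1:  IN={b, f}  OUT={b, c, e, f}
  B2:  IN={b, c, e, f}  OUT={e}
  B3:  IN={e}  OUT={}

B3 is the boundary node: OUT[B3] = {}
Applying B3's transfer function to that OUT value gives IN[B3] (row B3 above).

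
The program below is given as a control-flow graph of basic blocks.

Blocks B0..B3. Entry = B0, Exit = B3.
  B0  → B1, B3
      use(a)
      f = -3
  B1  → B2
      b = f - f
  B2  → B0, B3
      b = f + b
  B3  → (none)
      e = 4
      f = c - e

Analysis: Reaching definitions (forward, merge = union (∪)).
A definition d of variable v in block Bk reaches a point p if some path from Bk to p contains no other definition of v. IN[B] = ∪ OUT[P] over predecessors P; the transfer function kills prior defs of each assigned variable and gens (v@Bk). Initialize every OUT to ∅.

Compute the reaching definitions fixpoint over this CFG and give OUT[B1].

Answer: {b@B1, f@B0}

Trace:
Converged values:
  B0:   IN={b@B2, f@B0}   OUT={b@B2, f@B0}
  B1:   IN={b@B2, f@B0}   OUT={b@B1, f@B0}
  B2:   IN={b@B1, f@B0}   OUT={b@B2, f@B0}
  B3:   IN={b@B2, f@B0}   OUT={b@B2, e@B3, f@B3}

Merge at B1: IN[B1] = OUT[B0] = {b@B2, f@B0}
Applying B1's transfer function to that IN value gives OUT[B1] (row B1 above).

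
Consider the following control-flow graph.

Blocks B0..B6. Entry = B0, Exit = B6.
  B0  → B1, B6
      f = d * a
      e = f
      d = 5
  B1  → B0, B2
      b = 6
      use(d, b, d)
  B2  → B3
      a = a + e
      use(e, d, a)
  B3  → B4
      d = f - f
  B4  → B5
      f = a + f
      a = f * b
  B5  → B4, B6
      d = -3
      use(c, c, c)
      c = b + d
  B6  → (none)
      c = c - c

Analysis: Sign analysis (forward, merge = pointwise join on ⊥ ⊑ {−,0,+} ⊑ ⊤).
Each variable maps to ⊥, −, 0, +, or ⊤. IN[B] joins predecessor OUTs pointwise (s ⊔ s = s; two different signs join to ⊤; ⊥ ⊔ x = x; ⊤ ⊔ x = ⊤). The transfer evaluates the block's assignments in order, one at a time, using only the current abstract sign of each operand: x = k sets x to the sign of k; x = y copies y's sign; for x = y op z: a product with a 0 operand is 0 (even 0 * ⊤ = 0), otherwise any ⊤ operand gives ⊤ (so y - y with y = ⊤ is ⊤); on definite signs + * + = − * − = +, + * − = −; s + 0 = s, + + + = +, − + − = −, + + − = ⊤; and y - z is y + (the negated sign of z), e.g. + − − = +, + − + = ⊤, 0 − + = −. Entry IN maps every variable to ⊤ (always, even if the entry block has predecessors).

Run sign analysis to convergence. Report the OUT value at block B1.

Fixpoint table:
  B0:  IN=(all ⊤)  OUT={d:+; rest ⊤}
  B1:  IN={d:+; rest ⊤}  OUT={b:+, d:+; rest ⊤}
  B2:  IN={b:+, d:+; rest ⊤}  OUT={b:+, d:+; rest ⊤}
  B3:  IN={b:+, d:+; rest ⊤}  OUT={b:+; rest ⊤}
  B4:  IN={b:+; rest ⊤}  OUT={b:+; rest ⊤}
  B5:  IN={b:+; rest ⊤}  OUT={b:+, d:-; rest ⊤}
  B6:  IN=(all ⊤)  OUT=(all ⊤)

Merge at B1: IN[B1] = OUT[B0] = {a: ⊤, b: ⊤, c: ⊤, d: +, e: ⊤, f: ⊤}
Applying B1's transfer function to that IN value gives OUT[B1] (row B1 above).

Answer: {a: ⊤, b: +, c: ⊤, d: +, e: ⊤, f: ⊤}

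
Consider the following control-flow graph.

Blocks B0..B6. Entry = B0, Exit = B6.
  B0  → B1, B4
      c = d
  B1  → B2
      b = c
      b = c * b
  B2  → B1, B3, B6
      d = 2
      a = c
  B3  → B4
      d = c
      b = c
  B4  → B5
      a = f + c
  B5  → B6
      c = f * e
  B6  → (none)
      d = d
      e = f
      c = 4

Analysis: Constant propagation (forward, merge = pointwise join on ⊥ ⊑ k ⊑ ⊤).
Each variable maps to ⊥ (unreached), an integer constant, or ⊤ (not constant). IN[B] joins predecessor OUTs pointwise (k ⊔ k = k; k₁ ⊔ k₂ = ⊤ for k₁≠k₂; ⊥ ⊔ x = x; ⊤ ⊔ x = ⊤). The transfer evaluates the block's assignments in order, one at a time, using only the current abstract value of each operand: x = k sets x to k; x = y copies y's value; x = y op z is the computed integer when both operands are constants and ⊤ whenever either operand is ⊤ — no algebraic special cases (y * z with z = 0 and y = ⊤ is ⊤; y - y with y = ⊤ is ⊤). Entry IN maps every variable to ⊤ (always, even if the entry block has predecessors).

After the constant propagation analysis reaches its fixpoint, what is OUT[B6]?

Answer: {a: ⊤, b: ⊤, c: 4, d: ⊤, e: ⊤, f: ⊤}

Trace:
Per-block solution:
  B0: | IN=(all ⊤) | OUT=(all ⊤)
  B1: | IN=(all ⊤) | OUT=(all ⊤)
  B2: | IN=(all ⊤) | OUT={d:2; rest ⊤}
  B3: | IN={d:2; rest ⊤} | OUT=(all ⊤)
  B4: | IN=(all ⊤) | OUT=(all ⊤)
  B5: | IN=(all ⊤) | OUT=(all ⊤)
  B6: | IN=(all ⊤) | OUT={c:4; rest ⊤}

Merge at B6: IN[B6] = OUT[B2] ⊔ OUT[B5] = {a: ⊤, b: ⊤, c: ⊤, d: ⊤, e: ⊤, f: ⊤}
Applying B6's transfer function to that IN value gives OUT[B6] (row B6 above).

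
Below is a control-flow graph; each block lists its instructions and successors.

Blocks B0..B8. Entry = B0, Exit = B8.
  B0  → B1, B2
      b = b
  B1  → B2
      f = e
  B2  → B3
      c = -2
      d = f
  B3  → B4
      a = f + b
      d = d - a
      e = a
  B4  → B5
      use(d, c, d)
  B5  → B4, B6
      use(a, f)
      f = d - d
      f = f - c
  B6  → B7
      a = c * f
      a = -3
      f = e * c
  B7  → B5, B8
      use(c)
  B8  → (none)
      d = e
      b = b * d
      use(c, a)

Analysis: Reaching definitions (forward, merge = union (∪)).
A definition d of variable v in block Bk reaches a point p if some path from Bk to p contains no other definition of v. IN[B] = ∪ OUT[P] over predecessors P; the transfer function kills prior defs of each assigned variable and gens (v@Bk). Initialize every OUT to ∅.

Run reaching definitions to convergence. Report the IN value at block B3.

Answer: {b@B0, c@B2, d@B2, f@B1}

Trace:
Fixpoint table:
  B0:   IN={}   OUT={b@B0}
  B1:   IN={b@B0}   OUT={b@B0, f@B1}
  B2:   IN={b@B0, f@B1}   OUT={b@B0, c@B2, d@B2, f@B1}
  B3:   IN={b@B0, c@B2, d@B2, f@B1}   OUT={a@B3, b@B0, c@B2, d@B3, e@B3, f@B1}
  B4:   IN={a@B3, a@B6, b@B0, c@B2, d@B3, e@B3, f@B1, f@B5}   OUT={a@B3, a@B6, b@B0, c@B2, d@B3, e@B3, f@B1, f@B5}
  B5:   IN={a@B3, a@B6, b@B0, c@B2, d@B3, e@B3, f@B1, f@B5, f@B6}   OUT={a@B3, a@B6, b@B0, c@B2, d@B3, e@B3, f@B5}
  B6:   IN={a@B3, a@B6, b@B0, c@B2, d@B3, e@B3, f@B5}   OUT={a@B6, b@B0, c@B2, d@B3, e@B3, f@B6}
  B7:   IN={a@B6, b@B0, c@B2, d@B3, e@B3, f@B6}   OUT={a@B6, b@B0, c@B2, d@B3, e@B3, f@B6}
  B8:   IN={a@B6, b@B0, c@B2, d@B3, e@B3, f@B6}   OUT={a@B6, b@B8, c@B2, d@B8, e@B3, f@B6}

Merge at B3: IN[B3] = OUT[B2] = {b@B0, c@B2, d@B2, f@B1}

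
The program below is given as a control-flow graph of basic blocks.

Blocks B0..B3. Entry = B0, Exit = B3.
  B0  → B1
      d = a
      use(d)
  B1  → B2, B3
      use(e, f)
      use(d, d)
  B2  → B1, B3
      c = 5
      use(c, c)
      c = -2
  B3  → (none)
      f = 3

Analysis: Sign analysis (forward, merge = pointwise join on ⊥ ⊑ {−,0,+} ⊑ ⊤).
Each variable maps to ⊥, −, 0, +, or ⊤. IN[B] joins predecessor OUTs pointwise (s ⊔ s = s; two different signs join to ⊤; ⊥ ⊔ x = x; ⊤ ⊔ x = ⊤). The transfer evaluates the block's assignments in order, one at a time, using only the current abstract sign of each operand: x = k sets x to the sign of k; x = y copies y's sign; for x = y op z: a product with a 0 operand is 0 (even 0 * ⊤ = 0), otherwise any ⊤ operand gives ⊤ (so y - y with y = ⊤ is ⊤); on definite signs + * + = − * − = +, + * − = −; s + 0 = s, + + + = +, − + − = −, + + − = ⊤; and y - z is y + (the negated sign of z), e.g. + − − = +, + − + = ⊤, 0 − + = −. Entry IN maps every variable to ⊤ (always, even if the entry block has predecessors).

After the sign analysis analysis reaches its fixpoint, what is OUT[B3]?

Converged values:
  B0:   IN=(all ⊤)   OUT=(all ⊤)
  B1:   IN=(all ⊤)   OUT=(all ⊤)
  B2:   IN=(all ⊤)   OUT={c:-; rest ⊤}
  B3:   IN=(all ⊤)   OUT={f:+; rest ⊤}

Merge at B3: IN[B3] = OUT[B1] ⊔ OUT[B2] = {a: ⊤, b: ⊤, c: ⊤, d: ⊤, e: ⊤, f: ⊤}
Applying B3's transfer function to that IN value gives OUT[B3] (row B3 above).

Answer: {a: ⊤, b: ⊤, c: ⊤, d: ⊤, e: ⊤, f: +}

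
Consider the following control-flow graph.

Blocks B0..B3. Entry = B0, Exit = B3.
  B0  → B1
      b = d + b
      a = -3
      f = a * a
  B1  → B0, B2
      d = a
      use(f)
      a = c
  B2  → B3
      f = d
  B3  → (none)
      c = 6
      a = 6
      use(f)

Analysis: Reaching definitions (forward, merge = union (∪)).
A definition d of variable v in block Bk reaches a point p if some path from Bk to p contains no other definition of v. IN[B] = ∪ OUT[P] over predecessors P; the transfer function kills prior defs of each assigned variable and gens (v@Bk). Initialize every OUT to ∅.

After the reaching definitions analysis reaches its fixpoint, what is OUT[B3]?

Answer: {a@B3, b@B0, c@B3, d@B1, f@B2}

Trace:
Per-block solution:
  B0: | IN={a@B1, b@B0, d@B1, f@B0} | OUT={a@B0, b@B0, d@B1, f@B0}
  B1: | IN={a@B0, b@B0, d@B1, f@B0} | OUT={a@B1, b@B0, d@B1, f@B0}
  B2: | IN={a@B1, b@B0, d@B1, f@B0} | OUT={a@B1, b@B0, d@B1, f@B2}
  B3: | IN={a@B1, b@B0, d@B1, f@B2} | OUT={a@B3, b@B0, c@B3, d@B1, f@B2}

Merge at B3: IN[B3] = OUT[B2] = {a@B1, b@B0, d@B1, f@B2}
Applying B3's transfer function to that IN value gives OUT[B3] (row B3 above).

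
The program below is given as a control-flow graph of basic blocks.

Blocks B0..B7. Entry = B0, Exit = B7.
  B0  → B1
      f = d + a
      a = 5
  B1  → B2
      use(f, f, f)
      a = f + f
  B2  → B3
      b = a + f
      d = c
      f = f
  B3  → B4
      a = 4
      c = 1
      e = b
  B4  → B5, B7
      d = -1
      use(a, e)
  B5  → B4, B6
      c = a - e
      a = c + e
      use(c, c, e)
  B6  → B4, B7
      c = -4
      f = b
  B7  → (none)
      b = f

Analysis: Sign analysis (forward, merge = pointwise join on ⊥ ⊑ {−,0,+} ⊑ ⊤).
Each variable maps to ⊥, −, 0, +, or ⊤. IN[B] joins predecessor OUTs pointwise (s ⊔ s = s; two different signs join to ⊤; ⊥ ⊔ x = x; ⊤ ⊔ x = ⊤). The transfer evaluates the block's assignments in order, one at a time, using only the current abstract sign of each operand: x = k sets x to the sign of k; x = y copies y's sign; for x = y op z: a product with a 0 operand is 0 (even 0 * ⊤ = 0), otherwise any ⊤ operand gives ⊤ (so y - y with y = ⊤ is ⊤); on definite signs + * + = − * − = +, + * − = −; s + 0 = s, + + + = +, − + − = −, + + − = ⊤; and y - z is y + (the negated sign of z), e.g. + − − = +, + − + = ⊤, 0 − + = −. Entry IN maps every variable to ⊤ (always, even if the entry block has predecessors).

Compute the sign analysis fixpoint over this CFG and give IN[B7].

Answer: {a: ⊤, b: ⊤, c: ⊤, d: -, e: ⊤, f: ⊤}

Trace:
Converged values:
  B0: | IN=(all ⊤) | OUT={a:+; rest ⊤}
  B1: | IN={a:+; rest ⊤} | OUT=(all ⊤)
  B2: | IN=(all ⊤) | OUT=(all ⊤)
  B3: | IN=(all ⊤) | OUT={a:+, c:+; rest ⊤}
  B4: | IN=(all ⊤) | OUT={d:-; rest ⊤}
  B5: | IN={d:-; rest ⊤} | OUT={d:-; rest ⊤}
  B6: | IN={d:-; rest ⊤} | OUT={c:-, d:-; rest ⊤}
  B7: | IN={d:-; rest ⊤} | OUT={d:-; rest ⊤}

Merge at B7: IN[B7] = OUT[B4] ⊔ OUT[B6] = {a: ⊤, b: ⊤, c: ⊤, d: -, e: ⊤, f: ⊤}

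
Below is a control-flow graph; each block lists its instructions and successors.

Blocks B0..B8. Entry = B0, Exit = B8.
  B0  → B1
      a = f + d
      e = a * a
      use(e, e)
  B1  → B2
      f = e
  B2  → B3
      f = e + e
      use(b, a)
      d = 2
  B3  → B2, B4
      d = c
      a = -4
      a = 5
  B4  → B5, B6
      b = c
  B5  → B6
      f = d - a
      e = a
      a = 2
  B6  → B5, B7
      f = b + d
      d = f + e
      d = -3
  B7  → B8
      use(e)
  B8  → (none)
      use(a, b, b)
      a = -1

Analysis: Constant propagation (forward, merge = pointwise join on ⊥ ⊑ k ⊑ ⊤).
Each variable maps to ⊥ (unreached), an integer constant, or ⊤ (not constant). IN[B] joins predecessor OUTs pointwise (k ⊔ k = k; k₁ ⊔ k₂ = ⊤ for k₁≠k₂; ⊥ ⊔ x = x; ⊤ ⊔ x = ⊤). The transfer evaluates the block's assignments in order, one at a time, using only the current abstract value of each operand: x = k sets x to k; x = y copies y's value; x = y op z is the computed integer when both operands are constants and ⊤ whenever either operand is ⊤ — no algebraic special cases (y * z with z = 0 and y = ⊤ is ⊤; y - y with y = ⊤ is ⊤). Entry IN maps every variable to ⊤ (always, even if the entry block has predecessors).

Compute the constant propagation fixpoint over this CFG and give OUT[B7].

Fixpoint table:
  B0:  IN=(all ⊤)  OUT=(all ⊤)
  B1:  IN=(all ⊤)  OUT=(all ⊤)
  B2:  IN=(all ⊤)  OUT={d:2; rest ⊤}
  B3:  IN={d:2; rest ⊤}  OUT={a:5; rest ⊤}
  B4:  IN={a:5; rest ⊤}  OUT={a:5; rest ⊤}
  B5:  IN=(all ⊤)  OUT={a:2; rest ⊤}
  B6:  IN=(all ⊤)  OUT={d:-3; rest ⊤}
  B7:  IN={d:-3; rest ⊤}  OUT={d:-3; rest ⊤}
  B8:  IN={d:-3; rest ⊤}  OUT={a:-1, d:-3; rest ⊤}

Merge at B7: IN[B7] = OUT[B6] = {a: ⊤, b: ⊤, c: ⊤, d: -3, e: ⊤, f: ⊤}
Applying B7's transfer function to that IN value gives OUT[B7] (row B7 above).

Answer: {a: ⊤, b: ⊤, c: ⊤, d: -3, e: ⊤, f: ⊤}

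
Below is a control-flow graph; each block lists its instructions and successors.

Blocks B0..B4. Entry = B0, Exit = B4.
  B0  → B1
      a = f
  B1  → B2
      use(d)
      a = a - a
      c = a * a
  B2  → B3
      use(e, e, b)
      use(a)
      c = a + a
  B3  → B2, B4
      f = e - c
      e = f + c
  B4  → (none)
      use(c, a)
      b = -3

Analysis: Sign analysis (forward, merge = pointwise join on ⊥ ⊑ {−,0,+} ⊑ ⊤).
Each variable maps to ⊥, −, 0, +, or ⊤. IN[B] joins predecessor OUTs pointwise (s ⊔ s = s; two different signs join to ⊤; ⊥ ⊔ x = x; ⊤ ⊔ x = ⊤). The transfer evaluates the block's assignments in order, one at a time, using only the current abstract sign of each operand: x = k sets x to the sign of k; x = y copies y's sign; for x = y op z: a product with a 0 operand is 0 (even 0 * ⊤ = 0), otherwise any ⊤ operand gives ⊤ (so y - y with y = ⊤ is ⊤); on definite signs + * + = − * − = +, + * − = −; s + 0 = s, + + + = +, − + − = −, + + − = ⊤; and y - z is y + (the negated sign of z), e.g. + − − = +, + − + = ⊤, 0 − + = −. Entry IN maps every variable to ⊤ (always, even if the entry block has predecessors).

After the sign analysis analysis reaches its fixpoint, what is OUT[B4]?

Answer: {a: ⊤, b: -, c: ⊤, d: ⊤, e: ⊤, f: ⊤}

Trace:
Fixpoint table:
  B0: | IN=(all ⊤) | OUT=(all ⊤)
  B1: | IN=(all ⊤) | OUT=(all ⊤)
  B2: | IN=(all ⊤) | OUT=(all ⊤)
  B3: | IN=(all ⊤) | OUT=(all ⊤)
  B4: | IN=(all ⊤) | OUT={b:-; rest ⊤}

Merge at B4: IN[B4] = OUT[B3] = {a: ⊤, b: ⊤, c: ⊤, d: ⊤, e: ⊤, f: ⊤}
Applying B4's transfer function to that IN value gives OUT[B4] (row B4 above).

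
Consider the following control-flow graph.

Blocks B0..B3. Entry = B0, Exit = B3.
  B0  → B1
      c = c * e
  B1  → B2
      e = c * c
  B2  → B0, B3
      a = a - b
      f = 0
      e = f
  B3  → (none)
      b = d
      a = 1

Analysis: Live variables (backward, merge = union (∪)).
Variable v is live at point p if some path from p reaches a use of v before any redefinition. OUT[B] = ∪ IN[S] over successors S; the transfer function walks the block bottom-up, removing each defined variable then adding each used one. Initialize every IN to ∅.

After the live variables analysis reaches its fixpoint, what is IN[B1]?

Converged values:
  B0: | IN={a, b, c, d, e} | OUT={a, b, c, d}
  B1: | IN={a, b, c, d} | OUT={a, b, c, d}
  B2: | IN={a, b, c, d} | OUT={a, b, c, d, e}
  B3: | IN={d} | OUT={}

Merge at B1: OUT[B1] = IN[B2] = {a, b, c, d}
Applying B1's transfer function to that OUT value gives IN[B1] (row B1 above).

Answer: {a, b, c, d}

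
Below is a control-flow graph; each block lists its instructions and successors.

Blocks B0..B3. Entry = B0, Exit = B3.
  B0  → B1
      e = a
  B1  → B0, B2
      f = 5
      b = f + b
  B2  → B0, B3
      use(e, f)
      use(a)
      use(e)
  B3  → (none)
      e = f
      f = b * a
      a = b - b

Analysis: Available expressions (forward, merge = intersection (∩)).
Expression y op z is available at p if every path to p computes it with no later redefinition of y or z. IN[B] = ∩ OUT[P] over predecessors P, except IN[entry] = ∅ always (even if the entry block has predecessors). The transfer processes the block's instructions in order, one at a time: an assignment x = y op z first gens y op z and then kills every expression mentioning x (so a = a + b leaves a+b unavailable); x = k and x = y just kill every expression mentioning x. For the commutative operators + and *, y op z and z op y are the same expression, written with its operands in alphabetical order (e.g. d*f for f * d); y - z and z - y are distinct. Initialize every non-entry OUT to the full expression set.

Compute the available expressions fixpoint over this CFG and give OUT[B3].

Per-block solution:
  B0:   IN={}   OUT={}
  B1:   IN={}   OUT={}
  B2:   IN={}   OUT={}
  B3:   IN={}   OUT={b-b}

Merge at B3: IN[B3] = OUT[B2] = {}
Applying B3's transfer function to that IN value gives OUT[B3] (row B3 above).

Answer: {b-b}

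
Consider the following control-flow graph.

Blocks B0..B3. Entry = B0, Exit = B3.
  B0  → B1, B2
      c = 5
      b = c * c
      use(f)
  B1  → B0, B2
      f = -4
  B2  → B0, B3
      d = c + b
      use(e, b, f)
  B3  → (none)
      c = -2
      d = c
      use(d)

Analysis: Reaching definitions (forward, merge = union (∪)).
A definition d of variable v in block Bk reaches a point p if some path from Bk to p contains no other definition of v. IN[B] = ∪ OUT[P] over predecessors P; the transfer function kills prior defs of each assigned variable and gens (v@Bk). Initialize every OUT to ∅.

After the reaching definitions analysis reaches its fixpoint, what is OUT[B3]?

Answer: {b@B0, c@B3, d@B3, f@B1}

Derivation:
Fixpoint table:
  B0:   IN={b@B0, c@B0, d@B2, f@B1}   OUT={b@B0, c@B0, d@B2, f@B1}
  B1:   IN={b@B0, c@B0, d@B2, f@B1}   OUT={b@B0, c@B0, d@B2, f@B1}
  B2:   IN={b@B0, c@B0, d@B2, f@B1}   OUT={b@B0, c@B0, d@B2, f@B1}
  B3:   IN={b@B0, c@B0, d@B2, f@B1}   OUT={b@B0, c@B3, d@B3, f@B1}

Merge at B3: IN[B3] = OUT[B2] = {b@B0, c@B0, d@B2, f@B1}
Applying B3's transfer function to that IN value gives OUT[B3] (row B3 above).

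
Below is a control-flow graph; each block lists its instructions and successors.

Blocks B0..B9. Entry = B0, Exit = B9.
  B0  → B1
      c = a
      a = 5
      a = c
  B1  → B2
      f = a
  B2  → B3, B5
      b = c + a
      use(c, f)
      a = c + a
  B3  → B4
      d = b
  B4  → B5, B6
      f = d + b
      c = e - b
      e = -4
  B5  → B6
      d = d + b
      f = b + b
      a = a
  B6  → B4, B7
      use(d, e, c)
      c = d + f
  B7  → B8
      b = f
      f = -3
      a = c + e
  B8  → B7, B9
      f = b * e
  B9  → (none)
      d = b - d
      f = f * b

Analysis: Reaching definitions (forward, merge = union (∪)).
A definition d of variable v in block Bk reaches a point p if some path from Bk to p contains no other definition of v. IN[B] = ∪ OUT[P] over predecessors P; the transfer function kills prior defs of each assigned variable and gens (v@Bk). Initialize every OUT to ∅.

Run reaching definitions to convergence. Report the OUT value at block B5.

Answer: {a@B5, b@B2, c@B0, c@B4, d@B5, e@B4, f@B5}

Working:
Fixpoint table:
  B0:   IN={}   OUT={a@B0, c@B0}
  B1:   IN={a@B0, c@B0}   OUT={a@B0, c@B0, f@B1}
  B2:   IN={a@B0, c@B0, f@B1}   OUT={a@B2, b@B2, c@B0, f@B1}
  B3:   IN={a@B2, b@B2, c@B0, f@B1}   OUT={a@B2, b@B2, c@B0, d@B3, f@B1}
  B4:   IN={a@B2, a@B5, b@B2, c@B0, c@B6, d@B3, d@B5, e@B4, f@B1, f@B4, f@B5}   OUT={a@B2, a@B5, b@B2, c@B4, d@B3, d@B5, e@B4, f@B4}
  B5:   IN={a@B2, a@B5, b@B2, c@B0, c@B4, d@B3, d@B5, e@B4, f@B1, f@B4}   OUT={a@B5, b@B2, c@B0, c@B4, d@B5, e@B4, f@B5}
  B6:   IN={a@B2, a@B5, b@B2, c@B0, c@B4, d@B3, d@B5, e@B4, f@B4, f@B5}   OUT={a@B2, a@B5, b@B2, c@B6, d@B3, d@B5, e@B4, f@B4, f@B5}
  B7:   IN={a@B2, a@B5, a@B7, b@B2, b@B7, c@B6, d@B3, d@B5, e@B4, f@B4, f@B5, f@B8}   OUT={a@B7, b@B7, c@B6, d@B3, d@B5, e@B4, f@B7}
  B8:   IN={a@B7, b@B7, c@B6, d@B3, d@B5, e@B4, f@B7}   OUT={a@B7, b@B7, c@B6, d@B3, d@B5, e@B4, f@B8}
  B9:   IN={a@B7, b@B7, c@B6, d@B3, d@B5, e@B4, f@B8}   OUT={a@B7, b@B7, c@B6, d@B9, e@B4, f@B9}

Merge at B5: IN[B5] = OUT[B2] ⊔ OUT[B4] = {a@B2, a@B5, b@B2, c@B0, c@B4, d@B3, d@B5, e@B4, f@B1, f@B4}
Applying B5's transfer function to that IN value gives OUT[B5] (row B5 above).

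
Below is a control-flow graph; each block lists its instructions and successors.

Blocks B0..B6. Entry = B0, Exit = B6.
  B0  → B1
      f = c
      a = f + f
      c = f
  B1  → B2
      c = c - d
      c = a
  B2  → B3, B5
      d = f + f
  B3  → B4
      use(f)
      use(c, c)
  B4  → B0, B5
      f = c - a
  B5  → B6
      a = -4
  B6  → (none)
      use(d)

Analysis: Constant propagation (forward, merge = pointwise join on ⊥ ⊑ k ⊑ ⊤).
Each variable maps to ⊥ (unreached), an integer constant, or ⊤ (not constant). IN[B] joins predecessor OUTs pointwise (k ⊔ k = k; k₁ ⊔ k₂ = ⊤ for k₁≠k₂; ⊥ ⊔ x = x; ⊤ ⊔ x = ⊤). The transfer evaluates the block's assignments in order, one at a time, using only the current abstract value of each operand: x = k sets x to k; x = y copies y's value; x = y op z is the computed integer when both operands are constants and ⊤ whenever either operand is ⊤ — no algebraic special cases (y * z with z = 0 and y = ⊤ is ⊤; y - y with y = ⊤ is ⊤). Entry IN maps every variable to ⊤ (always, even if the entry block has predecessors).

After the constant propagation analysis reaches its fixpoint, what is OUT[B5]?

Per-block solution:
  B0:   IN=(all ⊤)   OUT=(all ⊤)
  B1:   IN=(all ⊤)   OUT=(all ⊤)
  B2:   IN=(all ⊤)   OUT=(all ⊤)
  B3:   IN=(all ⊤)   OUT=(all ⊤)
  B4:   IN=(all ⊤)   OUT=(all ⊤)
  B5:   IN=(all ⊤)   OUT={a:-4; rest ⊤}
  B6:   IN={a:-4; rest ⊤}   OUT={a:-4; rest ⊤}

Merge at B5: IN[B5] = OUT[B2] ⊔ OUT[B4] = {a: ⊤, b: ⊤, c: ⊤, d: ⊤, e: ⊤, f: ⊤}
Applying B5's transfer function to that IN value gives OUT[B5] (row B5 above).

Answer: {a: -4, b: ⊤, c: ⊤, d: ⊤, e: ⊤, f: ⊤}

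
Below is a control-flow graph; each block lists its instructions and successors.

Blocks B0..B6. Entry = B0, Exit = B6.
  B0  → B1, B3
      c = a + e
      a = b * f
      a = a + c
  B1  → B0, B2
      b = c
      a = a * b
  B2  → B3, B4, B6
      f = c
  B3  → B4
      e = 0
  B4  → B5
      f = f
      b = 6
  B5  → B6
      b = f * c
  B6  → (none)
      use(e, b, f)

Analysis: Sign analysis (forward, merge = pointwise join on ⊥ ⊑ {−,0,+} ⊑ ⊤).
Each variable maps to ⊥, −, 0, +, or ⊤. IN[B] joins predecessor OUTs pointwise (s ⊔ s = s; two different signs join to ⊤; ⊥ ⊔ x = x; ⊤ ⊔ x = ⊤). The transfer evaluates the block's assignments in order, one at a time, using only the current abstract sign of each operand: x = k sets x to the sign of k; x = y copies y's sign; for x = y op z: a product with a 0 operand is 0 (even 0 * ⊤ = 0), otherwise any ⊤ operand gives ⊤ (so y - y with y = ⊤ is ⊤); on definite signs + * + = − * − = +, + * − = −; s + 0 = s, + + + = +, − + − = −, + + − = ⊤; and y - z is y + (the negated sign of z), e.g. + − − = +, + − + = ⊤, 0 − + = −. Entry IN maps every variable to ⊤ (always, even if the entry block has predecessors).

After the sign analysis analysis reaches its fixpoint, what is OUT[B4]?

Answer: {a: ⊤, b: +, c: ⊤, d: ⊤, e: ⊤, f: ⊤}

Working:
Per-block solution:
  B0:  IN=(all ⊤)  OUT=(all ⊤)
  B1:  IN=(all ⊤)  OUT=(all ⊤)
  B2:  IN=(all ⊤)  OUT=(all ⊤)
  B3:  IN=(all ⊤)  OUT={e:0; rest ⊤}
  B4:  IN=(all ⊤)  OUT={b:+; rest ⊤}
  B5:  IN={b:+; rest ⊤}  OUT=(all ⊤)
  B6:  IN=(all ⊤)  OUT=(all ⊤)

Merge at B4: IN[B4] = OUT[B2] ⊔ OUT[B3] = {a: ⊤, b: ⊤, c: ⊤, d: ⊤, e: ⊤, f: ⊤}
Applying B4's transfer function to that IN value gives OUT[B4] (row B4 above).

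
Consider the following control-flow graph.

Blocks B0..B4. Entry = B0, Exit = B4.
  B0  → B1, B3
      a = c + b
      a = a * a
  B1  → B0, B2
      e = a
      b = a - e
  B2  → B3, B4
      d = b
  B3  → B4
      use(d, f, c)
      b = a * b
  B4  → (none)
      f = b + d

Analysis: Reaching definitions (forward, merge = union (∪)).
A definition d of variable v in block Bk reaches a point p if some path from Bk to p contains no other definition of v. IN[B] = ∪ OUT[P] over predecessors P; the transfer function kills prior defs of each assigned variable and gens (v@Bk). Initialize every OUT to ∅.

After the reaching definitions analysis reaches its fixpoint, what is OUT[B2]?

Answer: {a@B0, b@B1, d@B2, e@B1}

Working:
Per-block solution:
  B0: | IN={a@B0, b@B1, e@B1} | OUT={a@B0, b@B1, e@B1}
  B1: | IN={a@B0, b@B1, e@B1} | OUT={a@B0, b@B1, e@B1}
  B2: | IN={a@B0, b@B1, e@B1} | OUT={a@B0, b@B1, d@B2, e@B1}
  B3: | IN={a@B0, b@B1, d@B2, e@B1} | OUT={a@B0, b@B3, d@B2, e@B1}
  B4: | IN={a@B0, b@B1, b@B3, d@B2, e@B1} | OUT={a@B0, b@B1, b@B3, d@B2, e@B1, f@B4}

Merge at B2: IN[B2] = OUT[B1] = {a@B0, b@B1, e@B1}
Applying B2's transfer function to that IN value gives OUT[B2] (row B2 above).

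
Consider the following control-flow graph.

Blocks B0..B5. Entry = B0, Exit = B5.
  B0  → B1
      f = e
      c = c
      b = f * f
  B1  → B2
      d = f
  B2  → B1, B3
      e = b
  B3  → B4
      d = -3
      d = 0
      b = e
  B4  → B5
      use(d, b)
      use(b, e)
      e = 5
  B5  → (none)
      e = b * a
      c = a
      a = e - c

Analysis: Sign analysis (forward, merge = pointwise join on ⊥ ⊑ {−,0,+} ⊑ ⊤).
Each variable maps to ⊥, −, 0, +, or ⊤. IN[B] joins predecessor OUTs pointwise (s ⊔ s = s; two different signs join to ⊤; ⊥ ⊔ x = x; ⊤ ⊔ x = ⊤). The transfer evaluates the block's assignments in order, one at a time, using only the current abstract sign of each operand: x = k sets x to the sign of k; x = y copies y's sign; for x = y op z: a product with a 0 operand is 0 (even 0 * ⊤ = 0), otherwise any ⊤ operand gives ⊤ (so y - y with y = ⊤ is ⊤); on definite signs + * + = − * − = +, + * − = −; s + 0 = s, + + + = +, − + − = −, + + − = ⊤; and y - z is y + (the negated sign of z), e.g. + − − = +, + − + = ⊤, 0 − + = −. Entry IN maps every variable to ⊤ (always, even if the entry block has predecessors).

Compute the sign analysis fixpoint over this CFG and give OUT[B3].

Answer: {a: ⊤, b: ⊤, c: ⊤, d: 0, e: ⊤, f: ⊤}

Derivation:
Per-block solution:
  B0:  IN=(all ⊤)  OUT=(all ⊤)
  B1:  IN=(all ⊤)  OUT=(all ⊤)
  B2:  IN=(all ⊤)  OUT=(all ⊤)
  B3:  IN=(all ⊤)  OUT={d:0; rest ⊤}
  B4:  IN={d:0; rest ⊤}  OUT={d:0, e:+; rest ⊤}
  B5:  IN={d:0, e:+; rest ⊤}  OUT={d:0; rest ⊤}

Merge at B3: IN[B3] = OUT[B2] = {a: ⊤, b: ⊤, c: ⊤, d: ⊤, e: ⊤, f: ⊤}
Applying B3's transfer function to that IN value gives OUT[B3] (row B3 above).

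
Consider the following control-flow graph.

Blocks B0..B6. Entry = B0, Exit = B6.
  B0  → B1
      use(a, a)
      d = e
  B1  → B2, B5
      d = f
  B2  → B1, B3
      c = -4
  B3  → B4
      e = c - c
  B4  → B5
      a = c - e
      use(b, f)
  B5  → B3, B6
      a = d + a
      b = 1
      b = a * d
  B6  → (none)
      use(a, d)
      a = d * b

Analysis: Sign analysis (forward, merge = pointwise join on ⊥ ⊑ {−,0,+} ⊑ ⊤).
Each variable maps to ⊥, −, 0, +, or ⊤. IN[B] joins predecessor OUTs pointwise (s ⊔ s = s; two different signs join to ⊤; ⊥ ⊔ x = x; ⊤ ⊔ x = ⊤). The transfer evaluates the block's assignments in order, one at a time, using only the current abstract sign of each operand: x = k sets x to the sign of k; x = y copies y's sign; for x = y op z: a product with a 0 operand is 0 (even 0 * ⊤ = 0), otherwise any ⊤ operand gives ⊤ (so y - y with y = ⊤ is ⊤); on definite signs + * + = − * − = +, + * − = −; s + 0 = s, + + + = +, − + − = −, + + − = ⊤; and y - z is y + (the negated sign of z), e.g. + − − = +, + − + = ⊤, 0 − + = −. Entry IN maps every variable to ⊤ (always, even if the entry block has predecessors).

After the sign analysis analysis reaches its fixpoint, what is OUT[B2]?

Answer: {a: ⊤, b: ⊤, c: -, d: ⊤, e: ⊤, f: ⊤}

Derivation:
Fixpoint table:
  B0:  IN=(all ⊤)  OUT=(all ⊤)
  B1:  IN=(all ⊤)  OUT=(all ⊤)
  B2:  IN=(all ⊤)  OUT={c:-; rest ⊤}
  B3:  IN=(all ⊤)  OUT=(all ⊤)
  B4:  IN=(all ⊤)  OUT=(all ⊤)
  B5:  IN=(all ⊤)  OUT=(all ⊤)
  B6:  IN=(all ⊤)  OUT=(all ⊤)

Merge at B2: IN[B2] = OUT[B1] = {a: ⊤, b: ⊤, c: ⊤, d: ⊤, e: ⊤, f: ⊤}
Applying B2's transfer function to that IN value gives OUT[B2] (row B2 above).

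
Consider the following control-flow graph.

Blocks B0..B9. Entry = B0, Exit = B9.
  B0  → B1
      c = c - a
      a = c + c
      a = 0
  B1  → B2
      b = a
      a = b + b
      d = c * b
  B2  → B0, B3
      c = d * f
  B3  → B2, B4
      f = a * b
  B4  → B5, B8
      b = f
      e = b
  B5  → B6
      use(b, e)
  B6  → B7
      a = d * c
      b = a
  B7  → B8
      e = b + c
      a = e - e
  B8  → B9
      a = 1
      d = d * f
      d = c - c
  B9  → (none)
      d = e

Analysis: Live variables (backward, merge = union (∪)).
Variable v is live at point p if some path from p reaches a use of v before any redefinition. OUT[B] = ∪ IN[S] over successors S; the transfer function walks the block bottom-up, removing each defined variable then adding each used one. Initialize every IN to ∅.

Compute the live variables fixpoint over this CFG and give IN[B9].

Answer: {e}

Derivation:
Fixpoint table:
  B0:  IN={a, c, f}  OUT={a, c, f}
  B1:  IN={a, c, f}  OUT={a, b, d, f}
  B2:  IN={a, b, d, f}  OUT={a, b, c, d, f}
  B3:  IN={a, b, c, d}  OUT={a, b, c, d, f}
  B4:  IN={c, d, f}  OUT={b, c, d, e, f}
  B5:  IN={b, c, d, e, f}  OUT={c, d, f}
  B6:  IN={c, d, f}  OUT={b, c, d, f}
  B7:  IN={b, c, d, f}  OUT={c, d, e, f}
  B8:  IN={c, d, e, f}  OUT={e}
  B9:  IN={e}  OUT={}

B9 is the boundary node: OUT[B9] = {}
Applying B9's transfer function to that OUT value gives IN[B9] (row B9 above).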